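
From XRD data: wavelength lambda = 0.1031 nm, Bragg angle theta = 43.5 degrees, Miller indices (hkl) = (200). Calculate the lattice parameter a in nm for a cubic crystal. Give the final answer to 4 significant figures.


d = lambda / (2*sin(theta))
d = 0.1031 / (2*sin(43.5 deg))
d = 0.0748887 nm
a = d * sqrt(h^2+k^2+l^2) = 0.0748887 * sqrt(4)
a = 0.1498 nm


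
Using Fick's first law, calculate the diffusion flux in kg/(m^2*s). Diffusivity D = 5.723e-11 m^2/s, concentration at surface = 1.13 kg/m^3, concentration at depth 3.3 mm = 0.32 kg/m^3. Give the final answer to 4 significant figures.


J = -D * (dC/dx) = D * (C1 - C2) / dx
J = 5.723e-11 * (1.13 - 0.32) / 3.3e-03
J = 1.405e-08 kg/(m^2*s)


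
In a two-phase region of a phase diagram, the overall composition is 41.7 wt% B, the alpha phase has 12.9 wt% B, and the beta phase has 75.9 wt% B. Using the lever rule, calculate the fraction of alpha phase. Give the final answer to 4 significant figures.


f_alpha = (C_beta - C0) / (C_beta - C_alpha)
f_alpha = (75.9 - 41.7) / (75.9 - 12.9)
f_alpha = 0.5429


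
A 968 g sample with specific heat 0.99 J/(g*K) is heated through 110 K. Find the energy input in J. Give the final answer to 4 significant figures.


Q = m * cp * dT
Q = 968 * 0.99 * 110
Q = 105400 J


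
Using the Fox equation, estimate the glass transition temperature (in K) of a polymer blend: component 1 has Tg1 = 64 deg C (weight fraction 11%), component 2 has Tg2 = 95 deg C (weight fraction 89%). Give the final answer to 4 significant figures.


1/Tg = w1/Tg1 + w2/Tg2 (in Kelvin)
Tg1 = 337.15 K, Tg2 = 368.15 K
1/Tg = 0.11/337.15 + 0.89/368.15
Tg = 364.5 K


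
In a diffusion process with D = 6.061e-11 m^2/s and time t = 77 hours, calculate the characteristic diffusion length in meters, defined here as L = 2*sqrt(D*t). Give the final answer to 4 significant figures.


t = 77 hr = 277200 s
Diffusion length = 2*sqrt(D*t)
= 2*sqrt(6.061e-11 * 277200)
= 8.198e-03 m


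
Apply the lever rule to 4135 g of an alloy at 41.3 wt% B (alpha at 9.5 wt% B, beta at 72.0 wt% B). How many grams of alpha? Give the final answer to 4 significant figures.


f_alpha = (C_beta - C0) / (C_beta - C_alpha)
f_alpha = (72.0 - 41.3) / (72.0 - 9.5) = 0.4912
m_alpha = f_alpha * m_total = 0.4912 * 4135 = 2031 g


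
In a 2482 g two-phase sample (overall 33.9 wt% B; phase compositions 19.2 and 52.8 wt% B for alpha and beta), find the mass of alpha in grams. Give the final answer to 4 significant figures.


f_alpha = (C_beta - C0) / (C_beta - C_alpha)
f_alpha = (52.8 - 33.9) / (52.8 - 19.2) = 0.5625
m_alpha = f_alpha * m_total = 0.5625 * 2482 = 1396 g


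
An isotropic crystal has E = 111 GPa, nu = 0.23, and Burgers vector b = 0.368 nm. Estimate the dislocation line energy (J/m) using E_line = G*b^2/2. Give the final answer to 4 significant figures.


Step 1: G = E / (2*(1+nu))
G = 111 / (2*(1+0.23)) = 45.122 GPa = 4.5122e+10 Pa
Step 2: E_line = G*b^2/2
b = 0.368 nm = 3.68e-10 m
E_line = 0.5 * 4.5122e+10 * (3.68e-10)^2 = 3.055e-09 J/m


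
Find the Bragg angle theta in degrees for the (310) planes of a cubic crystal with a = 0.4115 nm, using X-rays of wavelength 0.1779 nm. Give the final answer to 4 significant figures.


d = a / sqrt(h^2+k^2+l^2)
d = 0.4115 / sqrt(10) = 0.130128 nm
lambda = 2*d*sin(theta)  =>  sin(theta) = lambda / (2*d)
sin(theta) = 0.1779 / (2 * 0.130128) = 0.683559
theta = 43.12 deg


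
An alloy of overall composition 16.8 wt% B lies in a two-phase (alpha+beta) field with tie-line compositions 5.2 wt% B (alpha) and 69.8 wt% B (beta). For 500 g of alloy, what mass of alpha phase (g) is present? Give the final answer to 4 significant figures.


f_alpha = (C_beta - C0) / (C_beta - C_alpha)
f_alpha = (69.8 - 16.8) / (69.8 - 5.2) = 0.820433
m_alpha = f_alpha * m_total = 0.820433 * 500 = 410.2 g


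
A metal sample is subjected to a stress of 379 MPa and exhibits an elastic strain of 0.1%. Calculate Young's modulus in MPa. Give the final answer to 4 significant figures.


E = sigma / epsilon
epsilon = 0.1% = 1e-03
E = 379 / 1e-03
E = 379000 MPa


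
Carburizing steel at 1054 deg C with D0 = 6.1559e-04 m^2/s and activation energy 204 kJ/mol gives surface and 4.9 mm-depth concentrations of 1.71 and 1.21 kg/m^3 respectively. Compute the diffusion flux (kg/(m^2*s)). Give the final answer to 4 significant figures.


Step 1: D = D0 * exp(-Qd/(R*T))
T = 1054 + 273.15 = 1327.15 K
D = 6.1559e-04 * exp(-204e3 / (8.314 * 1327.15)) = 5.75263e-12 m^2/s
Step 2: J = D * (C1 - C2) / dx
J = 5.75263e-12 * (1.71 - 1.21) / 4.9e-03
J = 5.87e-10 kg/(m^2*s)


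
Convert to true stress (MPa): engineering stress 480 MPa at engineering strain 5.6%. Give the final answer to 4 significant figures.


sigma_true = sigma_eng * (1 + epsilon_eng)
sigma_true = 480 * (1 + 0.056)
sigma_true = 506.9 MPa


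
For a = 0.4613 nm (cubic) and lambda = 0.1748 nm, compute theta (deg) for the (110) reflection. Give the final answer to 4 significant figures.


d = a / sqrt(h^2+k^2+l^2)
d = 0.4613 / sqrt(2) = 0.326188 nm
lambda = 2*d*sin(theta)  =>  sin(theta) = lambda / (2*d)
sin(theta) = 0.1748 / (2 * 0.326188) = 0.267943
theta = 15.54 deg


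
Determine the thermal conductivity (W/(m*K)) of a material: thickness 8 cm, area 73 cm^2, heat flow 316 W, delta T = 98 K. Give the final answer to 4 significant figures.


k = Q*L / (A*dT)
L = 0.08 m, A = 7.3e-03 m^2
k = 316 * 0.08 / (7.3e-03 * 98)
k = 35.34 W/(m*K)


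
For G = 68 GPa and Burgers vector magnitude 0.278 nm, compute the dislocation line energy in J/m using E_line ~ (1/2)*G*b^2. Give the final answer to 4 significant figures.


E = G*b^2/2
b = 0.278 nm = 2.78e-10 m
G = 68 GPa = 6.8e+10 Pa
E = 0.5 * 6.8e+10 * (2.78e-10)^2
E = 2.628e-09 J/m


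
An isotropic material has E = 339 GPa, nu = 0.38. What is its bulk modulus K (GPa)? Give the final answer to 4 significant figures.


K = E / (3*(1-2*nu))
K = 339 / (3*(1-2*0.38))
K = 470.8 GPa


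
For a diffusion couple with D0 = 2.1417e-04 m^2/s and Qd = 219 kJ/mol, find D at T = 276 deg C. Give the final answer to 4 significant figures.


D = D0 * exp(-Qd / (R*T))
T = 549.15 K
D = 2.1417e-04 * exp(-219e3 / (8.314 * 549.15))
D = 3.154e-25 m^2/s


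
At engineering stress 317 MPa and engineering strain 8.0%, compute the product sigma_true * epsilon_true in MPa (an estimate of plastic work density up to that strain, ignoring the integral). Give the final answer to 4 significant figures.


sigma_true = sigma_eng * (1 + epsilon_eng)
sigma_true = 317 * (1 + 0.08) = 342.36 MPa
epsilon_true = ln(1 + epsilon_eng)
epsilon_true = ln(1 + 0.08) = 0.076961
sigma_true * epsilon_true = 342.36 * 0.076961 = 26.35 MPa


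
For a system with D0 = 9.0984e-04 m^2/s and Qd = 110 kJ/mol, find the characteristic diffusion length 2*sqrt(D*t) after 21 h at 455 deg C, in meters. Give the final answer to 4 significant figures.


Step 1: D = D0 * exp(-Qd/(R*T))
T = 728.15 K
D = 9.0984e-04 * exp(-110e3 / (8.314 * 728.15)) = 1.16872e-11 m^2/s
Step 2: L = 2*sqrt(D*t)
t = 21 h = 75600 s
L = 2*sqrt(1.16872e-11 * 75600) = 1.88e-03 m


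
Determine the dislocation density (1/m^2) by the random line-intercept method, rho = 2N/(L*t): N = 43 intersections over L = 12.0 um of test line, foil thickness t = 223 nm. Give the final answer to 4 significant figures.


rho = 2N / (L * t)
L = 12.0 um = 1.2e-05 m, t = 223 nm = 2.23e-07 m
rho = 2 * 43 / (1.2e-05 * 2.23e-07)
rho = 3.214e+13 1/m^2


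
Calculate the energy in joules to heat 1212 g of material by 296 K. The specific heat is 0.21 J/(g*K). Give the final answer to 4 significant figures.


Q = m * cp * dT
Q = 1212 * 0.21 * 296
Q = 75340 J


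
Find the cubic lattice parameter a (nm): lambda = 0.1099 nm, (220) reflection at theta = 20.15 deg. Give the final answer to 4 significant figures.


d = lambda / (2*sin(theta))
d = 0.1099 / (2*sin(20.15 deg))
d = 0.159516 nm
a = d * sqrt(h^2+k^2+l^2) = 0.159516 * sqrt(8)
a = 0.4512 nm


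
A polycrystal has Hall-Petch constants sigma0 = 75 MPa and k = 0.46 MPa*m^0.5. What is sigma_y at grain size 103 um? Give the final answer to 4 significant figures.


sigma_y = sigma0 + k / sqrt(d)
d = 103 um = 1.03e-04 m
sigma_y = 75 + 0.46 / sqrt(1.03e-04)
sigma_y = 120.3 MPa


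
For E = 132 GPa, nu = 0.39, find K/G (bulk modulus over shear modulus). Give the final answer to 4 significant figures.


G = E / (2*(1+nu))
G = 132 / (2*(1+0.39)) = 47.482 GPa
K = E / (3*(1-2*nu))
K = 132 / (3*(1-2*0.39)) = 200 GPa
K/G = 200 / 47.482 = 4.212


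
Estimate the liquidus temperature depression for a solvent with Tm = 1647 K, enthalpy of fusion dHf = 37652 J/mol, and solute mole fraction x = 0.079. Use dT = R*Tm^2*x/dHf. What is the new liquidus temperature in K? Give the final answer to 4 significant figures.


dT = R*Tm^2*x / dHf
dT = 8.314 * 1647^2 * 0.079 / 37652
dT = 47.3191 K
T_new = 1647 - 47.3191 = 1600 K


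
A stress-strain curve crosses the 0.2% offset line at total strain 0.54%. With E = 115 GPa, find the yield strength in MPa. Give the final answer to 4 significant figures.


Offset strain = 0.002
Elastic strain at yield = total_strain - offset = 5.4e-03 - 0.002 = 3.4e-03
sigma_y = E * elastic_strain = 115000 * 3.4e-03
sigma_y = 391 MPa


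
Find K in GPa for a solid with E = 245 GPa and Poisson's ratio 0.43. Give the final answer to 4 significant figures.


K = E / (3*(1-2*nu))
K = 245 / (3*(1-2*0.43))
K = 583.3 GPa


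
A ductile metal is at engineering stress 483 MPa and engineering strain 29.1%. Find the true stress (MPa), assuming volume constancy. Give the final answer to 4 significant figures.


sigma_true = sigma_eng * (1 + epsilon_eng)
sigma_true = 483 * (1 + 0.291)
sigma_true = 623.6 MPa


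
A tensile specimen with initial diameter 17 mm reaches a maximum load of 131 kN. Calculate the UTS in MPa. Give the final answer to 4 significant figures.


A0 = pi*(d/2)^2 = pi*(17/2)^2 = 226.98 mm^2
UTS = F_max / A0 = 131*1000 / 226.98
UTS = 577.1 MPa


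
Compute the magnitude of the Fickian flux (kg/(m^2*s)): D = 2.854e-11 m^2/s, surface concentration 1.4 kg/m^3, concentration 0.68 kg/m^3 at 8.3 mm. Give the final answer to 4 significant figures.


J = -D * (dC/dx) = D * (C1 - C2) / dx
J = 2.854e-11 * (1.4 - 0.68) / 8.3e-03
J = 2.476e-09 kg/(m^2*s)


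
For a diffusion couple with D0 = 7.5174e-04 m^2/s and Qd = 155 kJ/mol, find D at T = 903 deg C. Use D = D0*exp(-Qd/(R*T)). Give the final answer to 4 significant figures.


D = D0 * exp(-Qd / (R*T))
T = 1176.15 K
D = 7.5174e-04 * exp(-155e3 / (8.314 * 1176.15))
D = 9.818e-11 m^2/s


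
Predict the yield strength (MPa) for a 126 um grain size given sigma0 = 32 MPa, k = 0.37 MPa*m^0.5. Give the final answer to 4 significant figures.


sigma_y = sigma0 + k / sqrt(d)
d = 126 um = 1.26e-04 m
sigma_y = 32 + 0.37 / sqrt(1.26e-04)
sigma_y = 64.96 MPa


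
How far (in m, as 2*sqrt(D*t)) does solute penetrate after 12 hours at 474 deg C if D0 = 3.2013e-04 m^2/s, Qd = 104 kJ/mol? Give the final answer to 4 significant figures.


Step 1: D = D0 * exp(-Qd/(R*T))
T = 747.15 K
D = 3.2013e-04 * exp(-104e3 / (8.314 * 747.15)) = 1.71487e-11 m^2/s
Step 2: L = 2*sqrt(D*t)
t = 12 h = 43200 s
L = 2*sqrt(1.71487e-11 * 43200) = 1.721e-03 m


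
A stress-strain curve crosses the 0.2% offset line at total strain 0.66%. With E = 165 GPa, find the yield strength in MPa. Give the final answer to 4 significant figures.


Offset strain = 0.002
Elastic strain at yield = total_strain - offset = 6.6e-03 - 0.002 = 4.6e-03
sigma_y = E * elastic_strain = 165000 * 4.6e-03
sigma_y = 759 MPa


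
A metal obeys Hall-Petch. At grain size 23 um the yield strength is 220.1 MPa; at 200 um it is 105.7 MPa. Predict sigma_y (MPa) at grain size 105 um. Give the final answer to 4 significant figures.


sigma_y = sigma0 + k / sqrt(d)
1/sqrt(d1) = 1/sqrt(2.3e-05) = 208.514;  1/sqrt(d2) = 70.7107
k = (sigma1 - sigma2) / (1/sqrt(d1) - 1/sqrt(d2)) = (220.1 - 105.7) / (208.514 - 70.7107) = 0.830166 MPa*m^0.5
sigma0 = sigma1 - k/sqrt(d1) = 220.1 - 0.830166*208.514 = 46.9984 MPa
sigma_y(d3) = 46.9984 + 0.830166 / sqrt(1.05e-04) = 128 MPa


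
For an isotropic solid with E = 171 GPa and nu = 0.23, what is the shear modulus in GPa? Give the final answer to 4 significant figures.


G = E / (2*(1+nu))
G = 171 / (2*(1+0.23))
G = 69.51 GPa


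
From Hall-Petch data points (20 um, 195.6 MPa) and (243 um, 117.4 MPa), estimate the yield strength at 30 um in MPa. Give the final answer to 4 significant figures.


sigma_y = sigma0 + k / sqrt(d)
1/sqrt(d1) = 1/sqrt(2e-05) = 223.607;  1/sqrt(d2) = 64.15
k = (sigma1 - sigma2) / (1/sqrt(d1) - 1/sqrt(d2)) = (195.6 - 117.4) / (223.607 - 64.15) = 0.490415 MPa*m^0.5
sigma0 = sigma1 - k/sqrt(d1) = 195.6 - 0.490415*223.607 = 85.9399 MPa
sigma_y(d3) = 85.9399 + 0.490415 / sqrt(3e-05) = 175.5 MPa


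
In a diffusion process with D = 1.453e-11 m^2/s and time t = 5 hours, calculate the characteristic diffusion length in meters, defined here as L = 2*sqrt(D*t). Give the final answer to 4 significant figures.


t = 5 hr = 18000 s
Diffusion length = 2*sqrt(D*t)
= 2*sqrt(1.453e-11 * 18000)
= 1.023e-03 m


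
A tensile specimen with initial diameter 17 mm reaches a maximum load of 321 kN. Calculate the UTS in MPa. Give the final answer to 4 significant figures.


A0 = pi*(d/2)^2 = pi*(17/2)^2 = 226.98 mm^2
UTS = F_max / A0 = 321*1000 / 226.98
UTS = 1414 MPa


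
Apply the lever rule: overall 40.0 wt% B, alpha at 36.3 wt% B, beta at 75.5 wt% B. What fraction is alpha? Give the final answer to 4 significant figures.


f_alpha = (C_beta - C0) / (C_beta - C_alpha)
f_alpha = (75.5 - 40.0) / (75.5 - 36.3)
f_alpha = 0.9056


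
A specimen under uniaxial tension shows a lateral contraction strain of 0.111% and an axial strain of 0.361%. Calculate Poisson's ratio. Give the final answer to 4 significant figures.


nu = -epsilon_lat / epsilon_axial
Lateral strain is contraction (negative), so using magnitudes:
nu = 0.111 / 0.361
nu = 0.3075


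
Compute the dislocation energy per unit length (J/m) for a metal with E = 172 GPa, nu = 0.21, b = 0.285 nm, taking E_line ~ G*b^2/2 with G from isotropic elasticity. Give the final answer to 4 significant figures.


Step 1: G = E / (2*(1+nu))
G = 172 / (2*(1+0.21)) = 71.0744 GPa = 7.10744e+10 Pa
Step 2: E_line = G*b^2/2
b = 0.285 nm = 2.85e-10 m
E_line = 0.5 * 7.10744e+10 * (2.85e-10)^2 = 2.887e-09 J/m


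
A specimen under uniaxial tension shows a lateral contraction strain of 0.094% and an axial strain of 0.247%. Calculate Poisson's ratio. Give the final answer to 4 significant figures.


nu = -epsilon_lat / epsilon_axial
Lateral strain is contraction (negative), so using magnitudes:
nu = 0.094 / 0.247
nu = 0.3806


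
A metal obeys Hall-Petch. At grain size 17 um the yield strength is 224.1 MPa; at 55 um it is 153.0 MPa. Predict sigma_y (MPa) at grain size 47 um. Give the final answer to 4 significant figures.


sigma_y = sigma0 + k / sqrt(d)
1/sqrt(d1) = 1/sqrt(1.7e-05) = 242.536;  1/sqrt(d2) = 134.84
k = (sigma1 - sigma2) / (1/sqrt(d1) - 1/sqrt(d2)) = (224.1 - 153.0) / (242.536 - 134.84) = 0.660194 MPa*m^0.5
sigma0 = sigma1 - k/sqrt(d1) = 224.1 - 0.660194*242.536 = 63.9795 MPa
sigma_y(d3) = 63.9795 + 0.660194 / sqrt(4.7e-05) = 160.3 MPa


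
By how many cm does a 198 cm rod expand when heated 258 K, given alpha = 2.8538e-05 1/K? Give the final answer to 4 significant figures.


dL = L0 * alpha * dT
dL = 198 * 2.8538e-05 * 258
dL = 1.458 cm


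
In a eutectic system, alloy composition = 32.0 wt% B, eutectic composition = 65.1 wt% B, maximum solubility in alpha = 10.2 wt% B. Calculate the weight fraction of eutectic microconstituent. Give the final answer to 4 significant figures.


f_primary = (C_e - C0) / (C_e - C_alpha_max)
f_primary = (65.1 - 32.0) / (65.1 - 10.2)
f_primary = 0.602914
f_eutectic = 1 - 0.602914 = 0.3971


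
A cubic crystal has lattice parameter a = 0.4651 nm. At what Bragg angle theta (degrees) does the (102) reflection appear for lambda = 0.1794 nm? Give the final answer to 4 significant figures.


d = a / sqrt(h^2+k^2+l^2)
d = 0.4651 / sqrt(5) = 0.207999 nm
lambda = 2*d*sin(theta)  =>  sin(theta) = lambda / (2*d)
sin(theta) = 0.1794 / (2 * 0.207999) = 0.431252
theta = 25.55 deg


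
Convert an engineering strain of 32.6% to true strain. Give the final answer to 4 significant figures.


epsilon_true = ln(1 + epsilon_eng)
epsilon_true = ln(1 + 0.326)
epsilon_true = 0.2822


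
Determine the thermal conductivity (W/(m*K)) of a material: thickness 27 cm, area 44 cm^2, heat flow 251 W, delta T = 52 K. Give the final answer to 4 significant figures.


k = Q*L / (A*dT)
L = 0.27 m, A = 4.4e-03 m^2
k = 251 * 0.27 / (4.4e-03 * 52)
k = 296.2 W/(m*K)


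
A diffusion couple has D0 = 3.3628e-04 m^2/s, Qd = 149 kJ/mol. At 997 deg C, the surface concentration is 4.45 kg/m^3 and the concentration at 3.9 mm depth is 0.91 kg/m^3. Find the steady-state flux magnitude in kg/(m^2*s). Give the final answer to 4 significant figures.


Step 1: D = D0 * exp(-Qd/(R*T))
T = 997 + 273.15 = 1270.15 K
D = 3.3628e-04 * exp(-149e3 / (8.314 * 1270.15)) = 2.50546e-10 m^2/s
Step 2: J = D * (C1 - C2) / dx
J = 2.50546e-10 * (4.45 - 0.91) / 3.9e-03
J = 2.274e-07 kg/(m^2*s)


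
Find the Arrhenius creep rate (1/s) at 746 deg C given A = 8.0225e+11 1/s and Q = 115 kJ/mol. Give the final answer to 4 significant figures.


rate = A * exp(-Q / (R*T))
T = 746 + 273.15 = 1019.15 K
rate = 8.0225e+11 * exp(-115e3 / (8.314 * 1019.15))
rate = 1.023e+06 1/s


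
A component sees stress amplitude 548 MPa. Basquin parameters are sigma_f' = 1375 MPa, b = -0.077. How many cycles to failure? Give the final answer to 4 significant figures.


sigma_a = sigma_f' * (2*Nf)^b
2*Nf = (sigma_a / sigma_f')^(1/b)
2*Nf = (548 / 1375)^(1/-0.077)
2*Nf = 154383
Nf = 77190 cycles


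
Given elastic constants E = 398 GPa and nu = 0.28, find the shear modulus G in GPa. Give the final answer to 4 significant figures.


G = E / (2*(1+nu))
G = 398 / (2*(1+0.28))
G = 155.5 GPa


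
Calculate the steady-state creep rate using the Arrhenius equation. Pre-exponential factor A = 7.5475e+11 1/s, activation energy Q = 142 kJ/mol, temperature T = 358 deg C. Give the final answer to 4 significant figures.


rate = A * exp(-Q / (R*T))
T = 358 + 273.15 = 631.15 K
rate = 7.5475e+11 * exp(-142e3 / (8.314 * 631.15))
rate = 1.334 1/s


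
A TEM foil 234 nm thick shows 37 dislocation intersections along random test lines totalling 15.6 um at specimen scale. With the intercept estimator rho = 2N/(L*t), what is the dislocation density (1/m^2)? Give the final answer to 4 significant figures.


rho = 2N / (L * t)
L = 15.6 um = 1.56e-05 m, t = 234 nm = 2.34e-07 m
rho = 2 * 37 / (1.56e-05 * 2.34e-07)
rho = 2.027e+13 1/m^2


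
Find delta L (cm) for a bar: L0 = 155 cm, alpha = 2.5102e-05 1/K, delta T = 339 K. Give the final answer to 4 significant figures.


dL = L0 * alpha * dT
dL = 155 * 2.5102e-05 * 339
dL = 1.319 cm


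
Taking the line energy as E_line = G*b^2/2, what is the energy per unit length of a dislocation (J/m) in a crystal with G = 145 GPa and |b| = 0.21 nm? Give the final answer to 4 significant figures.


E = G*b^2/2
b = 0.21 nm = 2.1e-10 m
G = 145 GPa = 1.45e+11 Pa
E = 0.5 * 1.45e+11 * (2.1e-10)^2
E = 3.197e-09 J/m


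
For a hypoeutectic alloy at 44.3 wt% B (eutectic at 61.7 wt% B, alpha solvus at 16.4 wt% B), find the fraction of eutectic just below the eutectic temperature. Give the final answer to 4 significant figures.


f_primary = (C_e - C0) / (C_e - C_alpha_max)
f_primary = (61.7 - 44.3) / (61.7 - 16.4)
f_primary = 0.384106
f_eutectic = 1 - 0.384106 = 0.6159


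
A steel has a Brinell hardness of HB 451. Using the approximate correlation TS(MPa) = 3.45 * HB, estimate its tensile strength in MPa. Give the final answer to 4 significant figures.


TS (MPa) = 3.45 * HB
TS = 3.45 * 451
TS = 1556 MPa


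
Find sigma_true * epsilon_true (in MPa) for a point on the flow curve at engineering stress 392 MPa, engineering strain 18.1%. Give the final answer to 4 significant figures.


sigma_true = sigma_eng * (1 + epsilon_eng)
sigma_true = 392 * (1 + 0.181) = 462.952 MPa
epsilon_true = ln(1 + epsilon_eng)
epsilon_true = ln(1 + 0.181) = 0.166362
sigma_true * epsilon_true = 462.952 * 0.166362 = 77.02 MPa


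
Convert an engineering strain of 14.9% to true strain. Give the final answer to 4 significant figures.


epsilon_true = ln(1 + epsilon_eng)
epsilon_true = ln(1 + 0.149)
epsilon_true = 0.1389


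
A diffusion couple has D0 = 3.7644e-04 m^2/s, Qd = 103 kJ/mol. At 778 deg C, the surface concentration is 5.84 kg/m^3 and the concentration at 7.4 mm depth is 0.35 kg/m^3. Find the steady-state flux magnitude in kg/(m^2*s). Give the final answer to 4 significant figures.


Step 1: D = D0 * exp(-Qd/(R*T))
T = 778 + 273.15 = 1051.15 K
D = 3.7644e-04 * exp(-103e3 / (8.314 * 1051.15)) = 2.86515e-09 m^2/s
Step 2: J = D * (C1 - C2) / dx
J = 2.86515e-09 * (5.84 - 0.35) / 7.4e-03
J = 2.126e-06 kg/(m^2*s)


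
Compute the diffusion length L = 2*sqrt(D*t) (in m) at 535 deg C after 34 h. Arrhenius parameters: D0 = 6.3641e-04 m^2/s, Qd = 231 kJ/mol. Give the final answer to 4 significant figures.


Step 1: D = D0 * exp(-Qd/(R*T))
T = 808.15 K
D = 6.3641e-04 * exp(-231e3 / (8.314 * 808.15)) = 7.45678e-19 m^2/s
Step 2: L = 2*sqrt(D*t)
t = 34 h = 122400 s
L = 2*sqrt(7.45678e-19 * 122400) = 6.042e-07 m


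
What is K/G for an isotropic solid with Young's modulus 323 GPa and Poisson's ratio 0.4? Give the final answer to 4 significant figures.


G = E / (2*(1+nu))
G = 323 / (2*(1+0.4)) = 115.357 GPa
K = E / (3*(1-2*nu))
K = 323 / (3*(1-2*0.4)) = 538.333 GPa
K/G = 538.333 / 115.357 = 4.667


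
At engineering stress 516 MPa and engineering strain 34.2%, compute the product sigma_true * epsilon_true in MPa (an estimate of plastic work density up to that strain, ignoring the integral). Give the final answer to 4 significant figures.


sigma_true = sigma_eng * (1 + epsilon_eng)
sigma_true = 516 * (1 + 0.342) = 692.472 MPa
epsilon_true = ln(1 + epsilon_eng)
epsilon_true = ln(1 + 0.342) = 0.294161
sigma_true * epsilon_true = 692.472 * 0.294161 = 203.7 MPa


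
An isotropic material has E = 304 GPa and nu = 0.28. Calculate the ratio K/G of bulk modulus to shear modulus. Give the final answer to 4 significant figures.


G = E / (2*(1+nu))
G = 304 / (2*(1+0.28)) = 118.75 GPa
K = E / (3*(1-2*nu))
K = 304 / (3*(1-2*0.28)) = 230.303 GPa
K/G = 230.303 / 118.75 = 1.939


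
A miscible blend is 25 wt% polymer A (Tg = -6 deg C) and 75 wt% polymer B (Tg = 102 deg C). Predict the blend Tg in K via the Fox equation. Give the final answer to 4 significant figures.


1/Tg = w1/Tg1 + w2/Tg2 (in Kelvin)
Tg1 = 267.15 K, Tg2 = 375.15 K
1/Tg = 0.25/267.15 + 0.75/375.15
Tg = 340.7 K


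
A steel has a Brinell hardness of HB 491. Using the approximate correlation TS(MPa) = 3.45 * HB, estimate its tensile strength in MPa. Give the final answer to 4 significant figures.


TS (MPa) = 3.45 * HB
TS = 3.45 * 491
TS = 1694 MPa


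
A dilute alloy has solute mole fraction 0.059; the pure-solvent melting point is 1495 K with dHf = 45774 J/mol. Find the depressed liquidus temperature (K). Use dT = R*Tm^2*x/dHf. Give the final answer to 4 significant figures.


dT = R*Tm^2*x / dHf
dT = 8.314 * 1495^2 * 0.059 / 45774
dT = 23.9511 K
T_new = 1495 - 23.9511 = 1471 K


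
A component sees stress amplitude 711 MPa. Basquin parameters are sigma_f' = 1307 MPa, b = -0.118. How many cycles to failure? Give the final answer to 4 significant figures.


sigma_a = sigma_f' * (2*Nf)^b
2*Nf = (sigma_a / sigma_f')^(1/b)
2*Nf = (711 / 1307)^(1/-0.118)
2*Nf = 174.072
Nf = 87.04 cycles


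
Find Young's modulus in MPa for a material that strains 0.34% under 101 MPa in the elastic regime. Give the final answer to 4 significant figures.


E = sigma / epsilon
epsilon = 0.34% = 3.4e-03
E = 101 / 3.4e-03
E = 29710 MPa


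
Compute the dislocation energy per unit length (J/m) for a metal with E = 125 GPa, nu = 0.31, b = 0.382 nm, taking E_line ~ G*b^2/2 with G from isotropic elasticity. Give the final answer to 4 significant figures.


Step 1: G = E / (2*(1+nu))
G = 125 / (2*(1+0.31)) = 47.7099 GPa = 4.77099e+10 Pa
Step 2: E_line = G*b^2/2
b = 0.382 nm = 3.82e-10 m
E_line = 0.5 * 4.77099e+10 * (3.82e-10)^2 = 3.481e-09 J/m


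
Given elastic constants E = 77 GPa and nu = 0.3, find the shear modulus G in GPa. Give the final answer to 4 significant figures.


G = E / (2*(1+nu))
G = 77 / (2*(1+0.3))
G = 29.62 GPa


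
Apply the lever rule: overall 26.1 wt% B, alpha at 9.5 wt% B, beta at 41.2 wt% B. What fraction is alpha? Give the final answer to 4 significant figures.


f_alpha = (C_beta - C0) / (C_beta - C_alpha)
f_alpha = (41.2 - 26.1) / (41.2 - 9.5)
f_alpha = 0.4763


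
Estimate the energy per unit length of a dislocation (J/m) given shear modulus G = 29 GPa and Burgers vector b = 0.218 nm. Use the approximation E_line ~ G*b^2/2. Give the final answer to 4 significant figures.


E = G*b^2/2
b = 0.218 nm = 2.18e-10 m
G = 29 GPa = 2.9e+10 Pa
E = 0.5 * 2.9e+10 * (2.18e-10)^2
E = 6.891e-10 J/m


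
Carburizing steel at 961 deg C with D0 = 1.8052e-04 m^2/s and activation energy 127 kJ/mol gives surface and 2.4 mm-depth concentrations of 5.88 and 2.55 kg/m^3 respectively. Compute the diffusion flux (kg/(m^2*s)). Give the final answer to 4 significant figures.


Step 1: D = D0 * exp(-Qd/(R*T))
T = 961 + 273.15 = 1234.15 K
D = 1.8052e-04 * exp(-127e3 / (8.314 * 1234.15)) = 7.60561e-10 m^2/s
Step 2: J = D * (C1 - C2) / dx
J = 7.60561e-10 * (5.88 - 2.55) / 2.4e-03
J = 1.055e-06 kg/(m^2*s)


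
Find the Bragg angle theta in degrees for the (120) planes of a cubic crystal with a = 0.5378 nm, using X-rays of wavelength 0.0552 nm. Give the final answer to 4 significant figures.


d = a / sqrt(h^2+k^2+l^2)
d = 0.5378 / sqrt(5) = 0.240511 nm
lambda = 2*d*sin(theta)  =>  sin(theta) = lambda / (2*d)
sin(theta) = 0.0552 / (2 * 0.240511) = 0.114755
theta = 6.59 deg


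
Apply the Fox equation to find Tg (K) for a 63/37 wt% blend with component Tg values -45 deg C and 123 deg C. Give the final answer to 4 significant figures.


1/Tg = w1/Tg1 + w2/Tg2 (in Kelvin)
Tg1 = 228.15 K, Tg2 = 396.15 K
1/Tg = 0.63/228.15 + 0.37/396.15
Tg = 270.6 K


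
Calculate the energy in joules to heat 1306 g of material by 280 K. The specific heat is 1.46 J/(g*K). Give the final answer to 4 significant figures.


Q = m * cp * dT
Q = 1306 * 1.46 * 280
Q = 533900 J


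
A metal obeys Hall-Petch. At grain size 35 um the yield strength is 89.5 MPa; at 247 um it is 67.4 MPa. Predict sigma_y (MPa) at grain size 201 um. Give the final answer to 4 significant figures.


sigma_y = sigma0 + k / sqrt(d)
1/sqrt(d1) = 1/sqrt(3.5e-05) = 169.031;  1/sqrt(d2) = 63.6285
k = (sigma1 - sigma2) / (1/sqrt(d1) - 1/sqrt(d2)) = (89.5 - 67.4) / (169.031 - 63.6285) = 0.209673 MPa*m^0.5
sigma0 = sigma1 - k/sqrt(d1) = 89.5 - 0.209673*169.031 = 54.0588 MPa
sigma_y(d3) = 54.0588 + 0.209673 / sqrt(2.01e-04) = 68.85 MPa


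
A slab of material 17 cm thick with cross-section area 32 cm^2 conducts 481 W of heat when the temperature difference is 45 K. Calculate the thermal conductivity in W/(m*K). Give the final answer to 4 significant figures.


k = Q*L / (A*dT)
L = 0.17 m, A = 3.2e-03 m^2
k = 481 * 0.17 / (3.2e-03 * 45)
k = 567.8 W/(m*K)


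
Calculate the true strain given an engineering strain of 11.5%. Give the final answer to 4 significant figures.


epsilon_true = ln(1 + epsilon_eng)
epsilon_true = ln(1 + 0.115)
epsilon_true = 0.1089


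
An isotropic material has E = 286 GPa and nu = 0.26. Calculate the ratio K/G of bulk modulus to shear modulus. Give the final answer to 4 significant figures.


G = E / (2*(1+nu))
G = 286 / (2*(1+0.26)) = 113.492 GPa
K = E / (3*(1-2*nu))
K = 286 / (3*(1-2*0.26)) = 198.611 GPa
K/G = 198.611 / 113.492 = 1.75


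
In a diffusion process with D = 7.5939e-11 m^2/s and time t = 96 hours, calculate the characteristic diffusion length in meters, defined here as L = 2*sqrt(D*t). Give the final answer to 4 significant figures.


t = 96 hr = 345600 s
Diffusion length = 2*sqrt(D*t)
= 2*sqrt(7.5939e-11 * 345600)
= 0.01025 m


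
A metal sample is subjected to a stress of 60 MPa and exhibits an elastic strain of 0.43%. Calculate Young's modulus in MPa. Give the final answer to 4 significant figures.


E = sigma / epsilon
epsilon = 0.43% = 4.3e-03
E = 60 / 4.3e-03
E = 13950 MPa


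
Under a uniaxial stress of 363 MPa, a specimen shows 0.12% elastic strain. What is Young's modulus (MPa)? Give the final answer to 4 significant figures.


E = sigma / epsilon
epsilon = 0.12% = 1.2e-03
E = 363 / 1.2e-03
E = 302500 MPa


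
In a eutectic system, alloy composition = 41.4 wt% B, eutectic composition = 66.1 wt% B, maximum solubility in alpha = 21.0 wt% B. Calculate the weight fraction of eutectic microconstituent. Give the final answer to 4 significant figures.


f_primary = (C_e - C0) / (C_e - C_alpha_max)
f_primary = (66.1 - 41.4) / (66.1 - 21.0)
f_primary = 0.547672
f_eutectic = 1 - 0.547672 = 0.4523


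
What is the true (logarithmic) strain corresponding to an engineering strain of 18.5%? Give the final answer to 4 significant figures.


epsilon_true = ln(1 + epsilon_eng)
epsilon_true = ln(1 + 0.185)
epsilon_true = 0.1697


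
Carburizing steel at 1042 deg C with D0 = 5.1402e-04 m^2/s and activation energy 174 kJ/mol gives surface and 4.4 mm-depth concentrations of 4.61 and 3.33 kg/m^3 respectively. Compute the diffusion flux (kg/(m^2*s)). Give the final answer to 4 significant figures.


Step 1: D = D0 * exp(-Qd/(R*T))
T = 1042 + 273.15 = 1315.15 K
D = 5.1402e-04 * exp(-174e3 / (8.314 * 1315.15)) = 6.30758e-11 m^2/s
Step 2: J = D * (C1 - C2) / dx
J = 6.30758e-11 * (4.61 - 3.33) / 4.4e-03
J = 1.835e-08 kg/(m^2*s)


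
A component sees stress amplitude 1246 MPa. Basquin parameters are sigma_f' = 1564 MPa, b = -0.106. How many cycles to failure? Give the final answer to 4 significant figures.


sigma_a = sigma_f' * (2*Nf)^b
2*Nf = (sigma_a / sigma_f')^(1/b)
2*Nf = (1246 / 1564)^(1/-0.106)
2*Nf = 8.53706
Nf = 4.269 cycles


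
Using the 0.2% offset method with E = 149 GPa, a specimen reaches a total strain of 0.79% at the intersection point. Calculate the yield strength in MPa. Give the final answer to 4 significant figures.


Offset strain = 0.002
Elastic strain at yield = total_strain - offset = 7.9e-03 - 0.002 = 5.9e-03
sigma_y = E * elastic_strain = 149000 * 5.9e-03
sigma_y = 879.1 MPa


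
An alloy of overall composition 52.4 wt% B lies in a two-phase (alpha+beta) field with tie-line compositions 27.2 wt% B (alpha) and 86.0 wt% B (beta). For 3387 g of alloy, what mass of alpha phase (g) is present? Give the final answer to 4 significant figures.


f_alpha = (C_beta - C0) / (C_beta - C_alpha)
f_alpha = (86.0 - 52.4) / (86.0 - 27.2) = 0.571429
m_alpha = f_alpha * m_total = 0.571429 * 3387 = 1935 g


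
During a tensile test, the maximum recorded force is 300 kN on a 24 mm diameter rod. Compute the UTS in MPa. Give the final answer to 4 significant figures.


A0 = pi*(d/2)^2 = pi*(24/2)^2 = 452.389 mm^2
UTS = F_max / A0 = 300*1000 / 452.389
UTS = 663.1 MPa


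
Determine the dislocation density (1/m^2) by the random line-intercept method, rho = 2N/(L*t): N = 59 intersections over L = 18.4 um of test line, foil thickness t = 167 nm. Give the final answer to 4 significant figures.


rho = 2N / (L * t)
L = 18.4 um = 1.84e-05 m, t = 167 nm = 1.67e-07 m
rho = 2 * 59 / (1.84e-05 * 1.67e-07)
rho = 3.84e+13 1/m^2


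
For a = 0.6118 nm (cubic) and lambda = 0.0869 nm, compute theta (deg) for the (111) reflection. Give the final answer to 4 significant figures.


d = a / sqrt(h^2+k^2+l^2)
d = 0.6118 / sqrt(3) = 0.353223 nm
lambda = 2*d*sin(theta)  =>  sin(theta) = lambda / (2*d)
sin(theta) = 0.0869 / (2 * 0.353223) = 0.12301
theta = 7.066 deg


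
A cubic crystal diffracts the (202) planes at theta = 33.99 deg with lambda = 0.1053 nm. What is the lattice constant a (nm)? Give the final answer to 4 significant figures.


d = lambda / (2*sin(theta))
d = 0.1053 / (2*sin(33.99 deg))
d = 0.0941779 nm
a = d * sqrt(h^2+k^2+l^2) = 0.0941779 * sqrt(8)
a = 0.2664 nm


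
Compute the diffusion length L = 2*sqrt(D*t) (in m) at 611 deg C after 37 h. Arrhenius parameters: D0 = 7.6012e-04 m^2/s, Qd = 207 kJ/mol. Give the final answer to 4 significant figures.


Step 1: D = D0 * exp(-Qd/(R*T))
T = 884.15 K
D = 7.6012e-04 * exp(-207e3 / (8.314 * 884.15)) = 4.47817e-16 m^2/s
Step 2: L = 2*sqrt(D*t)
t = 37 h = 133200 s
L = 2*sqrt(4.47817e-16 * 133200) = 1.545e-05 m


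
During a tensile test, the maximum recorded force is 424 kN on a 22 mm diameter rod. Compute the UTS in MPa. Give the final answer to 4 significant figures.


A0 = pi*(d/2)^2 = pi*(22/2)^2 = 380.133 mm^2
UTS = F_max / A0 = 424*1000 / 380.133
UTS = 1115 MPa


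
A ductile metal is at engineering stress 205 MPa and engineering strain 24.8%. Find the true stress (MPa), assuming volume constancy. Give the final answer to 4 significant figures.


sigma_true = sigma_eng * (1 + epsilon_eng)
sigma_true = 205 * (1 + 0.248)
sigma_true = 255.8 MPa


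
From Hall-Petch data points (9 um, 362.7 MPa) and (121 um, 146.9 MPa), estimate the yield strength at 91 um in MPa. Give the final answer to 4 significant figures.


sigma_y = sigma0 + k / sqrt(d)
1/sqrt(d1) = 1/sqrt(9e-06) = 333.333;  1/sqrt(d2) = 90.9091
k = (sigma1 - sigma2) / (1/sqrt(d1) - 1/sqrt(d2)) = (362.7 - 146.9) / (333.333 - 90.9091) = 0.890175 MPa*m^0.5
sigma0 = sigma1 - k/sqrt(d1) = 362.7 - 0.890175*333.333 = 65.975 MPa
sigma_y(d3) = 65.975 + 0.890175 / sqrt(9.1e-05) = 159.3 MPa


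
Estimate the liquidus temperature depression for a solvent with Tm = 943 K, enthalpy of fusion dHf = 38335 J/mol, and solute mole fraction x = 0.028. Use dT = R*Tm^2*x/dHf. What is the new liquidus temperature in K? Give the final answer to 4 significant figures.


dT = R*Tm^2*x / dHf
dT = 8.314 * 943^2 * 0.028 / 38335
dT = 5.40003 K
T_new = 943 - 5.40003 = 937.6 K


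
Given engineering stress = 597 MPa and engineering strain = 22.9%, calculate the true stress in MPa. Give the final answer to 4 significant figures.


sigma_true = sigma_eng * (1 + epsilon_eng)
sigma_true = 597 * (1 + 0.229)
sigma_true = 733.7 MPa


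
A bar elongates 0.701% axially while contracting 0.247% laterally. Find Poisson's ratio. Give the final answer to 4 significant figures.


nu = -epsilon_lat / epsilon_axial
Lateral strain is contraction (negative), so using magnitudes:
nu = 0.247 / 0.701
nu = 0.3524


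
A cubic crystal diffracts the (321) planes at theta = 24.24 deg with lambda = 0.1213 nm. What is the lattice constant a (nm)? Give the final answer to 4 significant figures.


d = lambda / (2*sin(theta))
d = 0.1213 / (2*sin(24.24 deg))
d = 0.147725 nm
a = d * sqrt(h^2+k^2+l^2) = 0.147725 * sqrt(14)
a = 0.5527 nm


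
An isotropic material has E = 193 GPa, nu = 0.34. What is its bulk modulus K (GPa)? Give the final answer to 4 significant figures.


K = E / (3*(1-2*nu))
K = 193 / (3*(1-2*0.34))
K = 201 GPa


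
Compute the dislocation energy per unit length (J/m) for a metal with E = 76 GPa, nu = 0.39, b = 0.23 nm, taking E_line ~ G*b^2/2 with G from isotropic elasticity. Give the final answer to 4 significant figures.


Step 1: G = E / (2*(1+nu))
G = 76 / (2*(1+0.39)) = 27.3381 GPa = 2.73381e+10 Pa
Step 2: E_line = G*b^2/2
b = 0.23 nm = 2.3e-10 m
E_line = 0.5 * 2.73381e+10 * (2.3e-10)^2 = 7.231e-10 J/m


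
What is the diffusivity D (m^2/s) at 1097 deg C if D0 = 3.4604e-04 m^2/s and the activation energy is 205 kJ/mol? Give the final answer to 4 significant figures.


D = D0 * exp(-Qd / (R*T))
T = 1370.15 K
D = 3.4604e-04 * exp(-205e3 / (8.314 * 1370.15))
D = 5.291e-12 m^2/s


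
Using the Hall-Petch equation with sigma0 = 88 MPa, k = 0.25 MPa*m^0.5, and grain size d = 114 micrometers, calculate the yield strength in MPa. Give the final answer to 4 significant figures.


sigma_y = sigma0 + k / sqrt(d)
d = 114 um = 1.14e-04 m
sigma_y = 88 + 0.25 / sqrt(1.14e-04)
sigma_y = 111.4 MPa


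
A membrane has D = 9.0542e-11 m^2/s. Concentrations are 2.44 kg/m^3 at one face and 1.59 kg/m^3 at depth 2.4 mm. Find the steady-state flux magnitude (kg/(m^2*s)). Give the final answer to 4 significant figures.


J = -D * (dC/dx) = D * (C1 - C2) / dx
J = 9.0542e-11 * (2.44 - 1.59) / 2.4e-03
J = 3.207e-08 kg/(m^2*s)


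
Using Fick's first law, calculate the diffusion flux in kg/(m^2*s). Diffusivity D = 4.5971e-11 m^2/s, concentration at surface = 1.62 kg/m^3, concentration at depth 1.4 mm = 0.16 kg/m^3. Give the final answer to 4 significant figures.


J = -D * (dC/dx) = D * (C1 - C2) / dx
J = 4.5971e-11 * (1.62 - 0.16) / 1.4e-03
J = 4.794e-08 kg/(m^2*s)


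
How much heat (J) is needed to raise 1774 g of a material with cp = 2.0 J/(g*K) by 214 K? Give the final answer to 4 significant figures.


Q = m * cp * dT
Q = 1774 * 2.0 * 214
Q = 759300 J


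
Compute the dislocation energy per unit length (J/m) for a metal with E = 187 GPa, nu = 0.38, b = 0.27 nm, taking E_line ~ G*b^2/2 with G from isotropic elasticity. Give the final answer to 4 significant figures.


Step 1: G = E / (2*(1+nu))
G = 187 / (2*(1+0.38)) = 67.7536 GPa = 6.77536e+10 Pa
Step 2: E_line = G*b^2/2
b = 0.27 nm = 2.7e-10 m
E_line = 0.5 * 6.77536e+10 * (2.7e-10)^2 = 2.47e-09 J/m


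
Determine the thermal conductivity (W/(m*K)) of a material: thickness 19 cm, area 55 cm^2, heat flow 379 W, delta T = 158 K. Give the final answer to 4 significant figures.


k = Q*L / (A*dT)
L = 0.19 m, A = 5.5e-03 m^2
k = 379 * 0.19 / (5.5e-03 * 158)
k = 82.87 W/(m*K)


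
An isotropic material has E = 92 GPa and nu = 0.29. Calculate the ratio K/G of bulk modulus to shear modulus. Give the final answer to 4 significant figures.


G = E / (2*(1+nu))
G = 92 / (2*(1+0.29)) = 35.6589 GPa
K = E / (3*(1-2*nu))
K = 92 / (3*(1-2*0.29)) = 73.0159 GPa
K/G = 73.0159 / 35.6589 = 2.048


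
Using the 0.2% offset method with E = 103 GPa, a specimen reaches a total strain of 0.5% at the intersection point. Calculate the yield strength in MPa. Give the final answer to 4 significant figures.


Offset strain = 0.002
Elastic strain at yield = total_strain - offset = 5e-03 - 0.002 = 3e-03
sigma_y = E * elastic_strain = 103000 * 3e-03
sigma_y = 309 MPa


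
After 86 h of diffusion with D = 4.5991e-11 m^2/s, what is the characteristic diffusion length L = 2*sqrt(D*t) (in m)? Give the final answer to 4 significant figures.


t = 86 hr = 309600 s
Diffusion length = 2*sqrt(D*t)
= 2*sqrt(4.5991e-11 * 309600)
= 7.547e-03 m


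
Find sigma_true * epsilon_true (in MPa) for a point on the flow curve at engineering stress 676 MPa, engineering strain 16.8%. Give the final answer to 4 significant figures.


sigma_true = sigma_eng * (1 + epsilon_eng)
sigma_true = 676 * (1 + 0.168) = 789.568 MPa
epsilon_true = ln(1 + epsilon_eng)
epsilon_true = ln(1 + 0.168) = 0.155293
sigma_true * epsilon_true = 789.568 * 0.155293 = 122.6 MPa


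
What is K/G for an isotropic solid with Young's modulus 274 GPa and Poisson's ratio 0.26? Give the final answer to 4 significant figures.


G = E / (2*(1+nu))
G = 274 / (2*(1+0.26)) = 108.73 GPa
K = E / (3*(1-2*nu))
K = 274 / (3*(1-2*0.26)) = 190.278 GPa
K/G = 190.278 / 108.73 = 1.75


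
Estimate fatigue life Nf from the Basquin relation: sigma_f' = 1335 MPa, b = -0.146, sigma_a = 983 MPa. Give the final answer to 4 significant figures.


sigma_a = sigma_f' * (2*Nf)^b
2*Nf = (sigma_a / sigma_f')^(1/b)
2*Nf = (983 / 1335)^(1/-0.146)
2*Nf = 8.13699
Nf = 4.068 cycles


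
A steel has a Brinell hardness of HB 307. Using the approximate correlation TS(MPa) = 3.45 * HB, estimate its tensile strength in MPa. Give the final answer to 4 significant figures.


TS (MPa) = 3.45 * HB
TS = 3.45 * 307
TS = 1059 MPa
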